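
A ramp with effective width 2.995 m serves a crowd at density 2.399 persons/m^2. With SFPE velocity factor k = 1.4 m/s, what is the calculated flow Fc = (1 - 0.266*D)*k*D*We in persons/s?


1 - 0.266*D = 1 - 0.266*2.399 = 0.36187
Fs = 0.36187 * 1.4 * 2.399 = 1.2154 persons/(s*m)
Fc = 1.2154 * 2.995 = 3.6400 persons/s

3.6400 persons/s


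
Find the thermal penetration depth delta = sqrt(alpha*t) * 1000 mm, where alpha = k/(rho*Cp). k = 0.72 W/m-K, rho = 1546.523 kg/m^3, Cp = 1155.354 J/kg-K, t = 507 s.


alpha = 0.72 / (1546.523 * 1155.354) = 4.0296e-07 m^2/s
alpha * t = 0.00020430
delta = sqrt(0.00020430) * 1000 = 14.293 mm

14.293 mm


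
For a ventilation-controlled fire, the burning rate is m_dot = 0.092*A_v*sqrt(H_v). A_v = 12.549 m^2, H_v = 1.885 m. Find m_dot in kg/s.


sqrt(H_v) = 1.3730
m_dot = 0.092 * 12.549 * 1.3730 = 1.5851 kg/s

1.5851 kg/s


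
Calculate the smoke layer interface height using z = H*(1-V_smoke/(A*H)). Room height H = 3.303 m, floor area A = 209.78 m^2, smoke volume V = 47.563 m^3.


V/(A*H) = 0.068643
1 - 0.068643 = 0.93136
z = 3.303 * 0.93136 = 3.0763 m

3.0763 m


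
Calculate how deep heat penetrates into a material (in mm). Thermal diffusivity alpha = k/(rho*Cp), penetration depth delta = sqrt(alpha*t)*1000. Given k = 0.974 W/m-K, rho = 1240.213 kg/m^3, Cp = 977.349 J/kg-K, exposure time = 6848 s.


alpha = 0.974 / (1240.213 * 977.349) = 8.0355e-07 m^2/s
alpha * t = 0.0055027
delta = sqrt(0.0055027) * 1000 = 74.180 mm

74.180 mm


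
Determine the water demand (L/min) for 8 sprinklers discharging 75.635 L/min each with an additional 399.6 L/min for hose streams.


Sprinkler demand = 8 * 75.635 = 605.08 L/min
Total = 605.08 + 399.6 = 1004.68 L/min

1004.68 L/min


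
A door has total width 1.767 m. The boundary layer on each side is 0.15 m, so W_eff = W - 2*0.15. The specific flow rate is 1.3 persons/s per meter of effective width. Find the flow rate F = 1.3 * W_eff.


W_eff = 1.767 - 0.30 = 1.467 m
F = 1.3 * 1.467 = 1.9071 persons/s

1.9071 persons/s


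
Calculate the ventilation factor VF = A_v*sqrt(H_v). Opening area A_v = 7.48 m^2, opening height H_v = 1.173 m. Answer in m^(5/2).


sqrt(H_v) = 1.0831
VF = 7.48 * 1.0831 = 8.1012 m^(5/2)

8.1012 m^(5/2)


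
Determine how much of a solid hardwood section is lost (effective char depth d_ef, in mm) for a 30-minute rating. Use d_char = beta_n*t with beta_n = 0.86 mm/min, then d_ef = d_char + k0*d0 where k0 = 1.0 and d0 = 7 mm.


d_char = 0.86 * 30 = 25.8 mm
d_ef = 25.8 + 1.0*7 = 32.8 mm

32.8 mm


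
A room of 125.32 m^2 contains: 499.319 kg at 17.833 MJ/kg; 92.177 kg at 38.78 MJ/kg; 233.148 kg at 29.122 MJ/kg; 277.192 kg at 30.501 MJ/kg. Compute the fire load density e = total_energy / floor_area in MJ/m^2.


Total energy = 499.319*17.833 + 92.177*38.78 + 233.148*29.122 + 277.192*30.501
= 8904.356 + 3574.624 + 6789.736 + 8454.633
= 27723.35 MJ
e = 27723.35 / 125.32 = 221.22 MJ/m^2

221.22 MJ/m^2


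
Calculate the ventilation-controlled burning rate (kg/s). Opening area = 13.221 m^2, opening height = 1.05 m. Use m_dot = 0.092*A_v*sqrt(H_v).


sqrt(H_v) = 1.0247
m_dot = 0.092 * 13.221 * 1.0247 = 1.2464 kg/s

1.2464 kg/s


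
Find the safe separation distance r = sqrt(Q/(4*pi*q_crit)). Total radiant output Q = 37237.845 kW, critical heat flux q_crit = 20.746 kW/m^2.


4*pi*q_crit = 260.70
Q/(4*pi*q_crit) = 142.84
r = sqrt(142.84) = 11.951 m

11.951 m


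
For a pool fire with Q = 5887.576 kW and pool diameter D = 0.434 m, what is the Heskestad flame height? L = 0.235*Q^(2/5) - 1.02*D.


Q^(2/5) = 32.209
0.235 * Q^(2/5) = 7.5691
1.02 * D = 0.44268
L = 7.1264 m

7.1264 m


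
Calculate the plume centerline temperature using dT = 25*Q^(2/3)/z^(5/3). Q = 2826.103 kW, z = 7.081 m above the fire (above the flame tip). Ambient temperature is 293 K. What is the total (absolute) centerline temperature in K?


Q^(2/3) = 199.89
z^(5/3) = 26.111
dT = 25 * 199.89 / 26.111 = 191.38 K
T = 293 + 191.38 = 484.38 K

484.38 K


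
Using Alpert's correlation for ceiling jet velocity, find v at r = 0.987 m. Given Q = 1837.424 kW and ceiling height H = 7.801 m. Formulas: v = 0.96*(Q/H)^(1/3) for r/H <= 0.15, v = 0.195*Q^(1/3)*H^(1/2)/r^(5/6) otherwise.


r/H = 0.987 / 7.801 = 0.12652
r/H <= 0.15, so v = 0.96*(Q/H)^(1/3)
Q/H = 235.54
(Q/H)^(1/3) = 6.1757
v = 0.96 * 6.1757 = 5.9287 m/s

5.9287 m/s


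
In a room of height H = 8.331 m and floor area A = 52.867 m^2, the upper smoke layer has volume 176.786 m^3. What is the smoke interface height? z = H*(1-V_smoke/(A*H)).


V/(A*H) = 0.40139
1 - 0.40139 = 0.59861
z = 8.331 * 0.59861 = 4.9870 m

4.9870 m


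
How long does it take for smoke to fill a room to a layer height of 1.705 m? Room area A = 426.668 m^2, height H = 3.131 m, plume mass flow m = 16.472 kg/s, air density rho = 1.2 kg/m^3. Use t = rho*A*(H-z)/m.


H - z = 1.426 m
t = 1.2 * 426.668 * 1.426 / 16.472 = 44.325 s

44.325 s


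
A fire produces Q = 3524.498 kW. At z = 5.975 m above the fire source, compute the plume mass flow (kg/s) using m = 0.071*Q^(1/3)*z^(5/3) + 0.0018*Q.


Q^(1/3) = 15.218
z^(5/3) = 19.674
First term = 0.071 * 15.218 * 19.674 = 21.258
Second term = 0.0018 * 3524.498 = 6.3441
m = 27.602 kg/s

27.602 kg/s


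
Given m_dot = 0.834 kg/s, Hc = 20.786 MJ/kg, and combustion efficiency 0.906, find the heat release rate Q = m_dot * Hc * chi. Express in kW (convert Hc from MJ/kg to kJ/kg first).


Hc = 20.786 MJ/kg = 20.786 * 1000 kJ/kg = 20786 kJ/kg
Q = 0.834 kg/s * 20786 kJ/kg * 0.906 = 15706 kW

15706 kW


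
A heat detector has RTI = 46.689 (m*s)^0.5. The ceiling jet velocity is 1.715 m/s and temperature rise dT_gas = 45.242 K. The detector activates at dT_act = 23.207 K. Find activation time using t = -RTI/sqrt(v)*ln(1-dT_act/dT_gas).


dT_act/dT_gas = 0.51295
ln(1 - 0.51295) = -0.71939
t = -46.689 / sqrt(1.715) * -0.71939 = 25.648 s

25.648 s


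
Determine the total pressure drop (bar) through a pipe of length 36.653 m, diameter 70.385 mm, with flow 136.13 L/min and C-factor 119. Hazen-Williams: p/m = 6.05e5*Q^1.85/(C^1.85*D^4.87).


Q^1.85 = 8867.8
C^1.85 = 6914.5
D^4.87 = 9.9364e+08
p/m = 0.00078087 bar/m
p_total = 0.00078087 * 36.653 = 0.028621 bar

0.028621 bar


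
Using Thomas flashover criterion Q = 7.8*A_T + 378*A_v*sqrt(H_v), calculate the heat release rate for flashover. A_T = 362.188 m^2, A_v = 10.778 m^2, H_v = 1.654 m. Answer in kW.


7.8*A_T = 2825.1
sqrt(H_v) = 1.2861
378*A_v*sqrt(H_v) = 5239.6
Q = 2825.1 + 5239.6 = 8064.7 kW

8064.7 kW


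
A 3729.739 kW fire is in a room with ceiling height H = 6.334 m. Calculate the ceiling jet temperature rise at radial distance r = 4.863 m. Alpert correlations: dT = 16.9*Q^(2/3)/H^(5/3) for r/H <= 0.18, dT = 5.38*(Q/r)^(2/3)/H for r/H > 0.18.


r/H = 4.863 / 6.334 = 0.76776
r/H > 0.18, so dT = 5.38*(Q/r)^(2/3)/H
Q/r = 766.96
(Q/r)^(2/3) = 83.788
dT = 5.38 * 83.788 / 6.334 = 71.168 K

71.168 K


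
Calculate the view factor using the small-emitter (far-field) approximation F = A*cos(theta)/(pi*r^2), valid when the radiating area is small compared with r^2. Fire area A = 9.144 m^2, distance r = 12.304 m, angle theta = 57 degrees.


cos(57 deg) = 0.54464
pi*r^2 = 475.60
F = 9.144 * 0.54464 / 475.60 = 0.010471

0.010471


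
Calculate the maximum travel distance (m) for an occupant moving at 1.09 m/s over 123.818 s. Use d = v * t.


d = 1.09 * 123.818 = 134.96 m

134.96 m


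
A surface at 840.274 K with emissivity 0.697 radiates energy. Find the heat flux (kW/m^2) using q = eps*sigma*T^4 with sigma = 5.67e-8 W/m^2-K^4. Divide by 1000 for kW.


T^4 = 4.9852e+11
q = 0.697 * 5.67e-8 * 4.9852e+11 / 1000 = 19.702 kW/m^2

19.702 kW/m^2


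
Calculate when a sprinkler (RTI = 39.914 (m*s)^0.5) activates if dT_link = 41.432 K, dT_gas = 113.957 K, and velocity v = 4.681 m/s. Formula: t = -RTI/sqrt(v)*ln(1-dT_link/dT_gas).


dT_link/dT_gas = 0.36358
ln(1 - 0.36358) = -0.45189
t = -39.914 / sqrt(4.681) * -0.45189 = 8.3366 s

8.3366 s


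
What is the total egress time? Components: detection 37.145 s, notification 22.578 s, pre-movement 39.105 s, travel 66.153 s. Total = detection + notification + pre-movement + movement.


Total = 37.145 + 22.578 + 39.105 + 66.153 = 164.981 s

164.981 s


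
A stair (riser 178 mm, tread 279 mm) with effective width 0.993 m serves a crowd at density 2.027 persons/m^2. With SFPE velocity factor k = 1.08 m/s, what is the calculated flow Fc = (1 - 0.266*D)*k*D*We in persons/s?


1 - 0.266*D = 1 - 0.266*2.027 = 0.46082
Fs = 0.46082 * 1.08 * 2.027 = 1.0088 persons/(s*m)
Fc = 1.0088 * 0.993 = 1.0017 persons/s

1.0017 persons/s


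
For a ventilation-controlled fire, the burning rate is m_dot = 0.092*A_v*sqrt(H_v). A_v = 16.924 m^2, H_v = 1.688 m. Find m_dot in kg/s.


sqrt(H_v) = 1.2992
m_dot = 0.092 * 16.924 * 1.2992 = 2.0229 kg/s

2.0229 kg/s


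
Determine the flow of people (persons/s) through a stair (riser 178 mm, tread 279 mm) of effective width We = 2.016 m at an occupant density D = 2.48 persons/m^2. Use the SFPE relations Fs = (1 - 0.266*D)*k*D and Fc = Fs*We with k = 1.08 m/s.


1 - 0.266*D = 1 - 0.266*2.48 = 0.34032
Fs = 0.34032 * 1.08 * 2.48 = 0.91151 persons/(s*m)
Fc = 0.91151 * 2.016 = 1.8376 persons/s

1.8376 persons/s


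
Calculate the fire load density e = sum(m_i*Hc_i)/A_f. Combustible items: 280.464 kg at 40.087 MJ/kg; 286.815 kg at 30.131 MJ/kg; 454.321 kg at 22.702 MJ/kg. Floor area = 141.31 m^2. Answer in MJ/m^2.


Total energy = 280.464*40.087 + 286.815*30.131 + 454.321*22.702
= 11242.96 + 8642.023 + 10314.00
= 30198.98 MJ
e = 30198.98 / 141.31 = 213.71 MJ/m^2

213.71 MJ/m^2


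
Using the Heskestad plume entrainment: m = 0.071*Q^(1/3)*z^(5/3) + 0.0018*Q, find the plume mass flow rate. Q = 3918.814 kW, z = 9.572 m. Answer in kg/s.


Q^(1/3) = 15.766
z^(5/3) = 43.152
First term = 0.071 * 15.766 * 43.152 = 48.304
Second term = 0.0018 * 3918.814 = 7.0539
m = 55.358 kg/s

55.358 kg/s


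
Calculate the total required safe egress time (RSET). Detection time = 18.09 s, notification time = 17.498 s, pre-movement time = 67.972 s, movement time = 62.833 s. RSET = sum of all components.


Total = 18.09 + 17.498 + 67.972 + 62.833 = 166.393 s

166.393 s


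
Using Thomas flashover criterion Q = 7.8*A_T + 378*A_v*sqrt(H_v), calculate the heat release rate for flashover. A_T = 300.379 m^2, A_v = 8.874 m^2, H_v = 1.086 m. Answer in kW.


7.8*A_T = 2343.0
sqrt(H_v) = 1.0421
378*A_v*sqrt(H_v) = 3495.6
Q = 2343.0 + 3495.6 = 5838.6 kW

5838.6 kW


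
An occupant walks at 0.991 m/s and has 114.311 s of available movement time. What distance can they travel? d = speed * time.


d = 0.991 * 114.311 = 113.28 m

113.28 m


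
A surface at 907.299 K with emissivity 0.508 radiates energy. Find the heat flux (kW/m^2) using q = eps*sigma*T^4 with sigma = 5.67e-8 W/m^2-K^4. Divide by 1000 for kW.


T^4 = 6.7764e+11
q = 0.508 * 5.67e-8 * 6.7764e+11 / 1000 = 19.519 kW/m^2

19.519 kW/m^2


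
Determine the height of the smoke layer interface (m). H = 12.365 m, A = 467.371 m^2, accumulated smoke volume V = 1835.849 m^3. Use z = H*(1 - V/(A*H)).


V/(A*H) = 0.31767
1 - 0.31767 = 0.68233
z = 12.365 * 0.68233 = 8.4370 m

8.4370 m


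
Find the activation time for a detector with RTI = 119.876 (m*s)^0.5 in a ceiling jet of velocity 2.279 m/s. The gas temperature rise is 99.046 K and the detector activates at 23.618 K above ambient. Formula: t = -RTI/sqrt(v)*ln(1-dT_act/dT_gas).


dT_act/dT_gas = 0.23845
ln(1 - 0.23845) = -0.27241
t = -119.876 / sqrt(2.279) * -0.27241 = 21.631 s

21.631 s


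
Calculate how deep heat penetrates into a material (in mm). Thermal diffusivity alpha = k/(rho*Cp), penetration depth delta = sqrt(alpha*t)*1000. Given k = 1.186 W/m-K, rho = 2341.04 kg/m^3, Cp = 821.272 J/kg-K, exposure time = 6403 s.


alpha = 1.186 / (2341.04 * 821.272) = 6.1686e-07 m^2/s
alpha * t = 0.0039498
delta = sqrt(0.0039498) * 1000 = 62.847 mm

62.847 mm


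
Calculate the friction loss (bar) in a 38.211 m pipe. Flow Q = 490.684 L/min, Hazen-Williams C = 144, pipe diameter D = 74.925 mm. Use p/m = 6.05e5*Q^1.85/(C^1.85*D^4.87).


Q^1.85 = 95057
C^1.85 = 9839.4
D^4.87 = 1.3472e+09
p/m = 0.0043385 bar/m
p_total = 0.0043385 * 38.211 = 0.16578 bar

0.16578 bar


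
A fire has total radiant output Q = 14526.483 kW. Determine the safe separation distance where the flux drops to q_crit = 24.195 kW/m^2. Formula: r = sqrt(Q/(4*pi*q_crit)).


4*pi*q_crit = 304.04
Q/(4*pi*q_crit) = 47.778
r = sqrt(47.778) = 6.9121 m

6.9121 m


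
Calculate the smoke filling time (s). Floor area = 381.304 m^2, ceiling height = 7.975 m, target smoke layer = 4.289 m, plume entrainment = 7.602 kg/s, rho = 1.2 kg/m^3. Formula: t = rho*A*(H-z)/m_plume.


H - z = 3.686 m
t = 1.2 * 381.304 * 3.686 / 7.602 = 221.86 s

221.86 s


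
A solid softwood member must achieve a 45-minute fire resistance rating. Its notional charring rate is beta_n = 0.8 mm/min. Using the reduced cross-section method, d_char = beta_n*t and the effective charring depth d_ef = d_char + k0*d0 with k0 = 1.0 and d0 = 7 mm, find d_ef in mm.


d_char = 0.8 * 45 = 36 mm
d_ef = 36 + 1.0*7 = 43 mm

43 mm


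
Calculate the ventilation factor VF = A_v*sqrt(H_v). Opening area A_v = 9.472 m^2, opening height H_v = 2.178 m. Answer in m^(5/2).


sqrt(H_v) = 1.4758
VF = 9.472 * 1.4758 = 13.979 m^(5/2)

13.979 m^(5/2)


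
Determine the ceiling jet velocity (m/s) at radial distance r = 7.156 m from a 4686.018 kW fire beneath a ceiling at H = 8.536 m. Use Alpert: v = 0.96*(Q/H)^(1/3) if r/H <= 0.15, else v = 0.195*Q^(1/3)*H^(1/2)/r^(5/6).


r/H = 7.156 / 8.536 = 0.83833
r/H > 0.15, so v = 0.195*Q^(1/3)*H^(1/2)/r^(5/6)
Q^(1/3) = 16.734
H^(1/2) = 2.9216
r^(5/6) = 5.1550
v = 0.195 * 16.734 * 2.9216 / 5.1550 = 1.8494 m/s

1.8494 m/s


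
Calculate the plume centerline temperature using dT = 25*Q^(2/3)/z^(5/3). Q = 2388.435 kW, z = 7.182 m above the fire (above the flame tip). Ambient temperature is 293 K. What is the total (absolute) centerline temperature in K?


Q^(2/3) = 178.68
z^(5/3) = 26.735
dT = 25 * 178.68 / 26.735 = 167.09 K
T = 293 + 167.09 = 460.09 K

460.09 K


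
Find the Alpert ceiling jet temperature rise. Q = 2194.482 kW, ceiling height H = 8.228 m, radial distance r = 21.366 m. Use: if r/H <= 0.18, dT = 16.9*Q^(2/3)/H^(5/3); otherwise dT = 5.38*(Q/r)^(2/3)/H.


r/H = 21.366 / 8.228 = 2.5967
r/H > 0.18, so dT = 5.38*(Q/r)^(2/3)/H
Q/r = 102.71
(Q/r)^(2/3) = 21.932
dT = 5.38 * 21.932 / 8.228 = 14.340 K

14.340 K


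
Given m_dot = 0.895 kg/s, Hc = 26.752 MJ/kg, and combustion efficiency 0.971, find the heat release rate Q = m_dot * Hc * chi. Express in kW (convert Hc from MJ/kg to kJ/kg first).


Hc = 26.752 MJ/kg = 26.752 * 1000 kJ/kg = 26752 kJ/kg
Q = 0.895 kg/s * 26752 kJ/kg * 0.971 = 23249 kW

23249 kW


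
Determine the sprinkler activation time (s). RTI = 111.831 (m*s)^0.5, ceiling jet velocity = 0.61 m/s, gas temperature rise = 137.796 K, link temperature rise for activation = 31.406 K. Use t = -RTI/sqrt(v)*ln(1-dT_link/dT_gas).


dT_link/dT_gas = 0.22792
ln(1 - 0.22792) = -0.25866
t = -111.831 / sqrt(0.61) * -0.25866 = 37.037 s

37.037 s


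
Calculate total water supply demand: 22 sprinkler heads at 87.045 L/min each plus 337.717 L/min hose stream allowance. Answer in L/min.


Sprinkler demand = 22 * 87.045 = 1914.99 L/min
Total = 1914.99 + 337.717 = 2252.707 L/min

2252.707 L/min


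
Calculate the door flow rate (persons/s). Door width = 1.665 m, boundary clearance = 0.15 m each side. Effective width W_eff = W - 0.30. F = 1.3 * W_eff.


W_eff = 1.665 - 0.30 = 1.365 m
F = 1.3 * 1.365 = 1.7745 persons/s

1.7745 persons/s


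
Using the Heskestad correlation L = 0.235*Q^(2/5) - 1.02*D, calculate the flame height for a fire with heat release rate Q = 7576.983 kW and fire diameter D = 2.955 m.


Q^(2/5) = 35.629
0.235 * Q^(2/5) = 8.3727
1.02 * D = 3.0141
L = 5.3586 m

5.3586 m


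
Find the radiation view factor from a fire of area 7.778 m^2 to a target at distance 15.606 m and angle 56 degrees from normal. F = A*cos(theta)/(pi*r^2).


cos(56 deg) = 0.55919
pi*r^2 = 765.13
F = 7.778 * 0.55919 / 765.13 = 0.0056846

0.0056846


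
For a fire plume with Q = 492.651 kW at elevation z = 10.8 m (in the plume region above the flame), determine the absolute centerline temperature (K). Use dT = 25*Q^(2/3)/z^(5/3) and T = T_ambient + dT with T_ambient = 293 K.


Q^(2/3) = 62.377
z^(5/3) = 52.768
dT = 25 * 62.377 / 52.768 = 29.552 K
T = 293 + 29.552 = 322.55 K

322.55 K


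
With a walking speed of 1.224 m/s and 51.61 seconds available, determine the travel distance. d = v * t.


d = 1.224 * 51.61 = 63.171 m

63.171 m


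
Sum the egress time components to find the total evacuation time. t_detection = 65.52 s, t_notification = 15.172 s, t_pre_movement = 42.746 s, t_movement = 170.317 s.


Total = 65.52 + 15.172 + 42.746 + 170.317 = 293.755 s

293.755 s


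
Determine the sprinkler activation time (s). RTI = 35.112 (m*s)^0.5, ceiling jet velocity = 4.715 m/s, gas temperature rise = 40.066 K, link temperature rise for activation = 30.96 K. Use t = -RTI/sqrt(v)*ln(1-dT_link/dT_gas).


dT_link/dT_gas = 0.77273
ln(1 - 0.77273) = -1.4816
t = -35.112 / sqrt(4.715) * -1.4816 = 23.958 s

23.958 s


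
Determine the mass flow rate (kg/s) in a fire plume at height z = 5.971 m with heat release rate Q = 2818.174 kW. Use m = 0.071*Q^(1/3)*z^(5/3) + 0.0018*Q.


Q^(1/3) = 14.125
z^(5/3) = 19.652
First term = 0.071 * 14.125 * 19.652 = 19.709
Second term = 0.0018 * 2818.174 = 5.0727
m = 24.781 kg/s

24.781 kg/s


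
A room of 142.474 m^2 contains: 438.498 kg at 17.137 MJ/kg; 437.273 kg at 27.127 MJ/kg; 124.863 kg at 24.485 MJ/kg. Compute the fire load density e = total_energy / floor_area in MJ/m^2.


Total energy = 438.498*17.137 + 437.273*27.127 + 124.863*24.485
= 7514.540 + 11861.90 + 3057.271
= 22433.72 MJ
e = 22433.72 / 142.474 = 157.46 MJ/m^2

157.46 MJ/m^2


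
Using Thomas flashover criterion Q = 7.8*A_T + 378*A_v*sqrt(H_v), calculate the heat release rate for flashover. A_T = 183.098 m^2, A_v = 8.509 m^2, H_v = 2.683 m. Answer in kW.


7.8*A_T = 1428.2
sqrt(H_v) = 1.6380
378*A_v*sqrt(H_v) = 5268.4
Q = 1428.2 + 5268.4 = 6696.6 kW

6696.6 kW


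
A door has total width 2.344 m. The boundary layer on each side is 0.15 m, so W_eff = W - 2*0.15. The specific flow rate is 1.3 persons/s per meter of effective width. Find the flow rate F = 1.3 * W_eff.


W_eff = 2.344 - 0.30 = 2.044 m
F = 1.3 * 2.044 = 2.6572 persons/s

2.6572 persons/s


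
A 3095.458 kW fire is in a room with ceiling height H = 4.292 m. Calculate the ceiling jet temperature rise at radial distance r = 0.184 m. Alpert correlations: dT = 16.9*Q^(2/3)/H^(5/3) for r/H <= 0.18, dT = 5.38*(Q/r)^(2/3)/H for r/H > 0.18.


r/H = 0.184 / 4.292 = 0.042870
r/H <= 0.18, so dT = 16.9*Q^(2/3)/H^(5/3)
Q^(2/3) = 212.40
H^(5/3) = 11.335
dT = 16.9 * 212.40 / 11.335 = 316.67 K

316.67 K


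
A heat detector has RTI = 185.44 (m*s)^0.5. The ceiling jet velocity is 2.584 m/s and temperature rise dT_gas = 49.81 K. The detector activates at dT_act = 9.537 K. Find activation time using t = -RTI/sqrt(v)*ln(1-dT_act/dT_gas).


dT_act/dT_gas = 0.19147
ln(1 - 0.19147) = -0.21253
t = -185.44 / sqrt(2.584) * -0.21253 = 24.518 s

24.518 s


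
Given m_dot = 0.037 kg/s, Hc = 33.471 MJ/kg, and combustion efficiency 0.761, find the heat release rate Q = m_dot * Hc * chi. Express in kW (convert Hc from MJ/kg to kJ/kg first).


Hc = 33.471 MJ/kg = 33.471 * 1000 kJ/kg = 33471 kJ/kg
Q = 0.037 kg/s * 33471 kJ/kg * 0.761 = 942.44 kW

942.44 kW


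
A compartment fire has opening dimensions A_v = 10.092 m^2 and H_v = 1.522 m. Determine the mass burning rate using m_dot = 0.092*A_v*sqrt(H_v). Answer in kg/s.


sqrt(H_v) = 1.2337
m_dot = 0.092 * 10.092 * 1.2337 = 1.1454 kg/s

1.1454 kg/s


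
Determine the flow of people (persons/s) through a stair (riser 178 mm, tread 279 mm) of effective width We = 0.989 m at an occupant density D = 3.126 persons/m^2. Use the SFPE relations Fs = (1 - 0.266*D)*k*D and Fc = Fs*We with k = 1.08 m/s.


1 - 0.266*D = 1 - 0.266*3.126 = 0.16848
Fs = 0.16848 * 1.08 * 3.126 = 0.56882 persons/(s*m)
Fc = 0.56882 * 0.989 = 0.56256 persons/s

0.56256 persons/s


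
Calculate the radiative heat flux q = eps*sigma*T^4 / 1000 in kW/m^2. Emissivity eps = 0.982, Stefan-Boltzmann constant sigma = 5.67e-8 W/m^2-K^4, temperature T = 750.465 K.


T^4 = 3.1719e+11
q = 0.982 * 5.67e-8 * 3.1719e+11 / 1000 = 17.661 kW/m^2

17.661 kW/m^2


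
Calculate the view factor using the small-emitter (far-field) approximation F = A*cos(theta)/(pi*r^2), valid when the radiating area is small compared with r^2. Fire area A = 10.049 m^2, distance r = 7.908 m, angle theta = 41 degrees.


cos(41 deg) = 0.75471
pi*r^2 = 196.46
F = 10.049 * 0.75471 / 196.46 = 0.038603

0.038603


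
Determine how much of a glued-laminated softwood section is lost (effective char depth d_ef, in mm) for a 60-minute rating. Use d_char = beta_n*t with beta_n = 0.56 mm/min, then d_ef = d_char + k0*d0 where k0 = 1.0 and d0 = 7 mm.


d_char = 0.56 * 60 = 33.6 mm
d_ef = 33.6 + 1.0*7 = 40.6 mm

40.6 mm


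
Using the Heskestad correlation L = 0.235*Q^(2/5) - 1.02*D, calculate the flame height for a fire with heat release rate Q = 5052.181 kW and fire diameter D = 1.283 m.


Q^(2/5) = 30.296
0.235 * Q^(2/5) = 7.1197
1.02 * D = 1.3087
L = 5.8110 m

5.8110 m


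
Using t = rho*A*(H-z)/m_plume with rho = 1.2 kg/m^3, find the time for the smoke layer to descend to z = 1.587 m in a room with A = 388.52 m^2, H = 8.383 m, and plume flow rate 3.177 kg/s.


H - z = 6.796 m
t = 1.2 * 388.52 * 6.796 / 3.177 = 997.31 s

997.31 s


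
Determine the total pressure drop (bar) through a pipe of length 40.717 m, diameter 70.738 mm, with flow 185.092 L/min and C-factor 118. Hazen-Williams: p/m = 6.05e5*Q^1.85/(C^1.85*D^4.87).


Q^1.85 = 15656
C^1.85 = 6807.4
D^4.87 = 1.0181e+09
p/m = 0.0013666 bar/m
p_total = 0.0013666 * 40.717 = 0.055643 bar

0.055643 bar


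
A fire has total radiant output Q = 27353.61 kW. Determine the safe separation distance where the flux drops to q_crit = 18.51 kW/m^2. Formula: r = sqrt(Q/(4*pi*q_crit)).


4*pi*q_crit = 232.60
Q/(4*pi*q_crit) = 117.60
r = sqrt(117.60) = 10.844 m

10.844 m


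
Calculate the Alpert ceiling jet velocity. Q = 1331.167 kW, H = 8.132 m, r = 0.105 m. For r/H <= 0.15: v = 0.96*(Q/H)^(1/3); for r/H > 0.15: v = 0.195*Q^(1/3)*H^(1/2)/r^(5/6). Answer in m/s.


r/H = 0.105 / 8.132 = 0.012912
r/H <= 0.15, so v = 0.96*(Q/H)^(1/3)
Q/H = 163.69
(Q/H)^(1/3) = 5.4703
v = 0.96 * 5.4703 = 5.2515 m/s

5.2515 m/s


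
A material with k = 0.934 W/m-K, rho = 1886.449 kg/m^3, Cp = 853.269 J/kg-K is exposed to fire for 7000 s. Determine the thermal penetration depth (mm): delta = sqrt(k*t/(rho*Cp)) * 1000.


alpha = 0.934 / (1886.449 * 853.269) = 5.8025e-07 m^2/s
alpha * t = 0.0040618
delta = sqrt(0.0040618) * 1000 = 63.732 mm

63.732 mm


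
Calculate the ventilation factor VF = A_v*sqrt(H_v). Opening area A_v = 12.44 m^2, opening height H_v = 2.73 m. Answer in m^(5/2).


sqrt(H_v) = 1.6523
VF = 12.44 * 1.6523 = 20.554 m^(5/2)

20.554 m^(5/2)


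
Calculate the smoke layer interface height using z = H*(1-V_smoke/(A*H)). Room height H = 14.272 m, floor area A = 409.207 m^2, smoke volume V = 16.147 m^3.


V/(A*H) = 0.0027648
1 - 0.0027648 = 0.99724
z = 14.272 * 0.99724 = 14.233 m

14.233 m


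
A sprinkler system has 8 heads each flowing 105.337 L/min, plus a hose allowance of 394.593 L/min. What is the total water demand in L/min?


Sprinkler demand = 8 * 105.337 = 842.696 L/min
Total = 842.696 + 394.593 = 1237.289 L/min

1237.289 L/min


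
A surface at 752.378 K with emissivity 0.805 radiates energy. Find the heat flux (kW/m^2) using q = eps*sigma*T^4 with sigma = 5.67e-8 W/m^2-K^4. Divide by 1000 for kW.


T^4 = 3.2044e+11
q = 0.805 * 5.67e-8 * 3.2044e+11 / 1000 = 14.626 kW/m^2

14.626 kW/m^2


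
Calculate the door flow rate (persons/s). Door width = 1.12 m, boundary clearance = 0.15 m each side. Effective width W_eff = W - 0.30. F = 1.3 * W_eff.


W_eff = 1.12 - 0.30 = 0.82 m
F = 1.3 * 0.82 = 1.066 persons/s

1.066 persons/s


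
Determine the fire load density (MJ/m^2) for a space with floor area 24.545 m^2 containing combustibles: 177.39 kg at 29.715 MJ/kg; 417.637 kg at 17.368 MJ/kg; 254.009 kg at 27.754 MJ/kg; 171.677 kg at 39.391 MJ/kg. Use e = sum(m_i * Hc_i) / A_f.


Total energy = 177.39*29.715 + 417.637*17.368 + 254.009*27.754 + 171.677*39.391
= 5271.144 + 7253.519 + 7049.766 + 6762.529
= 26336.96 MJ
e = 26336.96 / 24.545 = 1073.0 MJ/m^2

1073.0 MJ/m^2


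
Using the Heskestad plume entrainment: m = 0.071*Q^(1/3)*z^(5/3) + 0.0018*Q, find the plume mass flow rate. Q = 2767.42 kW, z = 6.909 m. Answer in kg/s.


Q^(1/3) = 14.040
z^(5/3) = 25.063
First term = 0.071 * 14.040 * 25.063 = 24.983
Second term = 0.0018 * 2767.42 = 4.9814
m = 29.964 kg/s

29.964 kg/s


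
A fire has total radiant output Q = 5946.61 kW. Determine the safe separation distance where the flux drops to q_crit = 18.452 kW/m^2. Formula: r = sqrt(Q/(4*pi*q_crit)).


4*pi*q_crit = 231.87
Q/(4*pi*q_crit) = 25.646
r = sqrt(25.646) = 5.0642 m

5.0642 m


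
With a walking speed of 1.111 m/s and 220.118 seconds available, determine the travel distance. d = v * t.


d = 1.111 * 220.118 = 244.55 m

244.55 m


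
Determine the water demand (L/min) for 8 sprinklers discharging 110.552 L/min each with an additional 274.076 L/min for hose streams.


Sprinkler demand = 8 * 110.552 = 884.416 L/min
Total = 884.416 + 274.076 = 1158.492 L/min

1158.492 L/min


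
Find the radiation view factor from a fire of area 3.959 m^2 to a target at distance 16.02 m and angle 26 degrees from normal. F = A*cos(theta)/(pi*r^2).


cos(26 deg) = 0.89879
pi*r^2 = 806.26
F = 3.959 * 0.89879 / 806.26 = 0.0044134

0.0044134


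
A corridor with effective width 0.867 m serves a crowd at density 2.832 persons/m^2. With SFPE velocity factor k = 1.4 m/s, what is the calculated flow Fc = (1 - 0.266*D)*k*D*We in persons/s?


1 - 0.266*D = 1 - 0.266*2.832 = 0.24669
Fs = 0.24669 * 1.4 * 2.832 = 0.97807 persons/(s*m)
Fc = 0.97807 * 0.867 = 0.84799 persons/s

0.84799 persons/s


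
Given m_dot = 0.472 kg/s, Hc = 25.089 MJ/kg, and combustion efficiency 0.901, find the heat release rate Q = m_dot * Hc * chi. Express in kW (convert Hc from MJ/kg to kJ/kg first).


Hc = 25.089 MJ/kg = 25.089 * 1000 kJ/kg = 25089 kJ/kg
Q = 0.472 kg/s * 25089 kJ/kg * 0.901 = 10670 kW

10670 kW


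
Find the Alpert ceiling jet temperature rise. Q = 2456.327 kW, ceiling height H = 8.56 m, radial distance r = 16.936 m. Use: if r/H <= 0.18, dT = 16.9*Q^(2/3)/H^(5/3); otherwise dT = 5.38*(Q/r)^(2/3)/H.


r/H = 16.936 / 8.56 = 1.9785
r/H > 0.18, so dT = 5.38*(Q/r)^(2/3)/H
Q/r = 145.04
(Q/r)^(2/3) = 27.605
dT = 5.38 * 27.605 / 8.56 = 17.350 K

17.350 K


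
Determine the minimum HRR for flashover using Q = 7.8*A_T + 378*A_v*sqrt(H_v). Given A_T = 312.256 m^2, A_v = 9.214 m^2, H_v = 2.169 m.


7.8*A_T = 2435.6
sqrt(H_v) = 1.4728
378*A_v*sqrt(H_v) = 5129.4
Q = 2435.6 + 5129.4 = 7565.0 kW

7565.0 kW


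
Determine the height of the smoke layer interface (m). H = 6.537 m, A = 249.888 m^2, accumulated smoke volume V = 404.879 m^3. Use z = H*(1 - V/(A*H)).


V/(A*H) = 0.24786
1 - 0.24786 = 0.75214
z = 6.537 * 0.75214 = 4.9168 m

4.9168 m


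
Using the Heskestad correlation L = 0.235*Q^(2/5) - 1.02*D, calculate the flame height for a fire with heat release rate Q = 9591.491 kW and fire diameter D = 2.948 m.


Q^(2/5) = 39.152
0.235 * Q^(2/5) = 9.2007
1.02 * D = 3.0070
L = 6.1938 m

6.1938 m


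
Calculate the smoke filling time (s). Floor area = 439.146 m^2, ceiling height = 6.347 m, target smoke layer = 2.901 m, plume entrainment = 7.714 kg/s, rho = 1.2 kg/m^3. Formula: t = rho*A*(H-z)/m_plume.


H - z = 3.446 m
t = 1.2 * 439.146 * 3.446 / 7.714 = 235.41 s

235.41 s


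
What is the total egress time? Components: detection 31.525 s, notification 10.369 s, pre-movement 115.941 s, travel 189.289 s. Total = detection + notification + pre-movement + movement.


Total = 31.525 + 10.369 + 115.941 + 189.289 = 347.124 s

347.124 s


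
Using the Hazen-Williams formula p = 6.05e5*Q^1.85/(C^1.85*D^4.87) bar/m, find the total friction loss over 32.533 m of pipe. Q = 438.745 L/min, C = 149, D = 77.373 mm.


Q^1.85 = 77285
C^1.85 = 10481
D^4.87 = 1.5755e+09
p/m = 0.0028315 bar/m
p_total = 0.0028315 * 32.533 = 0.092119 bar

0.092119 bar


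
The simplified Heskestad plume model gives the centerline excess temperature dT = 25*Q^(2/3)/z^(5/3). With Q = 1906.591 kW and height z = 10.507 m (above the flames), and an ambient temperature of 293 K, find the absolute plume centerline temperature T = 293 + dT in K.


Q^(2/3) = 153.76
z^(5/3) = 50.404
dT = 25 * 153.76 / 50.404 = 76.263 K
T = 293 + 76.263 = 369.26 K

369.26 K


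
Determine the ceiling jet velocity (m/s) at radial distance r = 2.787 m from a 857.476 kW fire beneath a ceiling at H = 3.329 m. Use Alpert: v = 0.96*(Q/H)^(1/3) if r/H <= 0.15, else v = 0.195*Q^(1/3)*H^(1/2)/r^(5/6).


r/H = 2.787 / 3.329 = 0.83719
r/H > 0.15, so v = 0.195*Q^(1/3)*H^(1/2)/r^(5/6)
Q^(1/3) = 9.5004
H^(1/2) = 1.8246
r^(5/6) = 2.3493
v = 0.195 * 9.5004 * 1.8246 / 2.3493 = 1.4387 m/s

1.4387 m/s


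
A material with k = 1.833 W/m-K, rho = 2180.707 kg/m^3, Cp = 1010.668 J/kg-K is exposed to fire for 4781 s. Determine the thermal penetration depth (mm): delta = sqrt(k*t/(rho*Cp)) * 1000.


alpha = 1.833 / (2180.707 * 1010.668) = 8.3168e-07 m^2/s
alpha * t = 0.0039763
delta = sqrt(0.0039763) * 1000 = 63.058 mm

63.058 mm


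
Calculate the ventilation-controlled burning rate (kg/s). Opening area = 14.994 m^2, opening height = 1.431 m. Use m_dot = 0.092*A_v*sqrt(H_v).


sqrt(H_v) = 1.1962
m_dot = 0.092 * 14.994 * 1.1962 = 1.6502 kg/s

1.6502 kg/s


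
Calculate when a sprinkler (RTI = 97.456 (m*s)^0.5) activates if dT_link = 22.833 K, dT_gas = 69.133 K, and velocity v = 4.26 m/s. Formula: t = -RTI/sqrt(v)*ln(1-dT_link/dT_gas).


dT_link/dT_gas = 0.33028
ln(1 - 0.33028) = -0.40089
t = -97.456 / sqrt(4.26) * -0.40089 = 18.929 s

18.929 s


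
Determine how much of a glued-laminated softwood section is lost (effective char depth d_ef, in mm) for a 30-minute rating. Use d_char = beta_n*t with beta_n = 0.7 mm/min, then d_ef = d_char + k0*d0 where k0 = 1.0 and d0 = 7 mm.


d_char = 0.7 * 30 = 21 mm
d_ef = 21 + 1.0*7 = 28 mm

28 mm


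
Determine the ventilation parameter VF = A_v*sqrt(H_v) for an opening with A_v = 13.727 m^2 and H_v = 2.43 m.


sqrt(H_v) = 1.5588
VF = 13.727 * 1.5588 = 21.398 m^(5/2)

21.398 m^(5/2)


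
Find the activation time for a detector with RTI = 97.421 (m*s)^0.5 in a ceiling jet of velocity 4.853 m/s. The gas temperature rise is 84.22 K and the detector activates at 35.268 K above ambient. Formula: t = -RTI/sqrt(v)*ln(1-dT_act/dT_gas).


dT_act/dT_gas = 0.41876
ln(1 - 0.41876) = -0.54259
t = -97.421 / sqrt(4.853) * -0.54259 = 23.995 s

23.995 s


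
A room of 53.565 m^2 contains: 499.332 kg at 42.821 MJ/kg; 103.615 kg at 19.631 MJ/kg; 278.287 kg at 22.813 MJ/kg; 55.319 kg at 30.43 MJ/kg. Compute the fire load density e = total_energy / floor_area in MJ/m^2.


Total energy = 499.332*42.821 + 103.615*19.631 + 278.287*22.813 + 55.319*30.43
= 21381.90 + 2034.066 + 6348.561 + 1683.357
= 31447.88 MJ
e = 31447.88 / 53.565 = 587.10 MJ/m^2

587.10 MJ/m^2


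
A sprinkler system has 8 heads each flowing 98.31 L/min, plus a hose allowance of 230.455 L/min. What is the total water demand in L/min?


Sprinkler demand = 8 * 98.31 = 786.48 L/min
Total = 786.48 + 230.455 = 1016.935 L/min

1016.935 L/min


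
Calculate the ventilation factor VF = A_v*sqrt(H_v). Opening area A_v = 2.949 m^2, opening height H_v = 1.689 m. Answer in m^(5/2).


sqrt(H_v) = 1.2996
VF = 2.949 * 1.2996 = 3.8326 m^(5/2)

3.8326 m^(5/2)


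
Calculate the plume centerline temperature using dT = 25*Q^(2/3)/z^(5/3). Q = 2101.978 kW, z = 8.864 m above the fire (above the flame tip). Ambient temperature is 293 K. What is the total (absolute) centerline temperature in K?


Q^(2/3) = 164.09
z^(5/3) = 37.965
dT = 25 * 164.09 / 37.965 = 108.05 K
T = 293 + 108.05 = 401.05 K

401.05 K


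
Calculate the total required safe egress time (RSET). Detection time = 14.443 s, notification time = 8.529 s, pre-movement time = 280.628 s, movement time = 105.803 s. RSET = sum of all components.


Total = 14.443 + 8.529 + 280.628 + 105.803 = 409.403 s

409.403 s


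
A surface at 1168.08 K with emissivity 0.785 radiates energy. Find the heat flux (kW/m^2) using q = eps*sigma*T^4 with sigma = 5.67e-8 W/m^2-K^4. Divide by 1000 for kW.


T^4 = 1.8616e+12
q = 0.785 * 5.67e-8 * 1.8616e+12 / 1000 = 82.860 kW/m^2

82.860 kW/m^2


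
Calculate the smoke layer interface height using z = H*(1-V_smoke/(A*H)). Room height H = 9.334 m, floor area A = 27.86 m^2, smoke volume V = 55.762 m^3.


V/(A*H) = 0.21443
1 - 0.21443 = 0.78557
z = 9.334 * 0.78557 = 7.3325 m

7.3325 m


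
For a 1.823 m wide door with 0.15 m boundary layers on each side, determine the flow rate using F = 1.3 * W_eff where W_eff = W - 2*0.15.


W_eff = 1.823 - 0.30 = 1.523 m
F = 1.3 * 1.523 = 1.9799 persons/s

1.9799 persons/s


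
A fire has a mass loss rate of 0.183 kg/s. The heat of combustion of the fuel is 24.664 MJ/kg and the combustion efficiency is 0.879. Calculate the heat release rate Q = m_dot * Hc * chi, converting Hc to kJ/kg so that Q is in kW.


Hc = 24.664 MJ/kg = 24.664 * 1000 kJ/kg = 24664 kJ/kg
Q = 0.183 kg/s * 24664 kJ/kg * 0.879 = 3967.4 kW

3967.4 kW


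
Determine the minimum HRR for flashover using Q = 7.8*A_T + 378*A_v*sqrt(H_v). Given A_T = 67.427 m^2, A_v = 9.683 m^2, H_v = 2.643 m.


7.8*A_T = 525.93
sqrt(H_v) = 1.6257
378*A_v*sqrt(H_v) = 5950.5
Q = 525.93 + 5950.5 = 6476.4 kW

6476.4 kW


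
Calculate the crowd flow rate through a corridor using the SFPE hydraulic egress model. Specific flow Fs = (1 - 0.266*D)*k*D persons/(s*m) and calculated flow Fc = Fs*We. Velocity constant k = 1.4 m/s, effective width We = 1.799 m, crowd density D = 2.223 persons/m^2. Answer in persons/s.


1 - 0.266*D = 1 - 0.266*2.223 = 0.40868
Fs = 0.40868 * 1.4 * 2.223 = 1.2719 persons/(s*m)
Fc = 1.2719 * 1.799 = 2.2881 persons/s

2.2881 persons/s


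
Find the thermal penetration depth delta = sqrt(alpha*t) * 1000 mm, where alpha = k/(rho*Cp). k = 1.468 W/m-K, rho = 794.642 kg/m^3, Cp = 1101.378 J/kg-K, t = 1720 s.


alpha = 1.468 / (794.642 * 1101.378) = 1.6773e-06 m^2/s
alpha * t = 0.0028850
delta = sqrt(0.0028850) * 1000 = 53.712 mm

53.712 mm


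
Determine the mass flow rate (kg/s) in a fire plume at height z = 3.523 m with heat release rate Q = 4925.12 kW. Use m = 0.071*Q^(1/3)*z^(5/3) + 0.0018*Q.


Q^(1/3) = 17.014
z^(5/3) = 8.1568
First term = 0.071 * 17.014 * 8.1568 = 9.8534
Second term = 0.0018 * 4925.12 = 8.8652
m = 18.719 kg/s

18.719 kg/s


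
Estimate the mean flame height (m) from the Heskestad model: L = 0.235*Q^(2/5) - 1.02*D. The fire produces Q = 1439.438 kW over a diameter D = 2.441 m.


Q^(2/5) = 18.335
0.235 * Q^(2/5) = 4.3087
1.02 * D = 2.4898
L = 1.8189 m

1.8189 m


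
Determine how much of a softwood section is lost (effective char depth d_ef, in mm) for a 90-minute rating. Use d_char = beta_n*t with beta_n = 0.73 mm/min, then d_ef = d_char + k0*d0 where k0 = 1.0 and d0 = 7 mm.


d_char = 0.73 * 90 = 65.7 mm
d_ef = 65.7 + 1.0*7 = 72.7 mm

72.7 mm


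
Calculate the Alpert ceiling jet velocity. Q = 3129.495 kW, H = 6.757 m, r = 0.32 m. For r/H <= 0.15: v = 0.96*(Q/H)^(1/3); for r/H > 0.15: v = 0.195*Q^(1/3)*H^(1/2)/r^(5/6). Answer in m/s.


r/H = 0.32 / 6.757 = 0.047358
r/H <= 0.15, so v = 0.96*(Q/H)^(1/3)
Q/H = 463.15
(Q/H)^(1/3) = 7.7370
v = 0.96 * 7.7370 = 7.4275 m/s

7.4275 m/s


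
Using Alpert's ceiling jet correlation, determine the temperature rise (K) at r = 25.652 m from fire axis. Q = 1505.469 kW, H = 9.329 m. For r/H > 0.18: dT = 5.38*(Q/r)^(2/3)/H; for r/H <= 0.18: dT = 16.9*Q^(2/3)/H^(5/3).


r/H = 25.652 / 9.329 = 2.7497
r/H > 0.18, so dT = 5.38*(Q/r)^(2/3)/H
Q/r = 58.688
(Q/r)^(2/3) = 15.102
dT = 5.38 * 15.102 / 9.329 = 8.7093 K

8.7093 K


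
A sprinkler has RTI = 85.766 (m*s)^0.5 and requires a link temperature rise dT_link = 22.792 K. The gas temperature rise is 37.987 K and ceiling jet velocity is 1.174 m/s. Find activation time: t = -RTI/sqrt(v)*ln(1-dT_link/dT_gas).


dT_link/dT_gas = 0.59999
ln(1 - 0.59999) = -0.91628
t = -85.766 / sqrt(1.174) * -0.91628 = 72.528 s

72.528 s


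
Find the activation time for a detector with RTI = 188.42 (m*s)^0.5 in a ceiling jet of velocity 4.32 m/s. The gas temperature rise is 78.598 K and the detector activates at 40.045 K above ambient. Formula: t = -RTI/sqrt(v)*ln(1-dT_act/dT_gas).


dT_act/dT_gas = 0.50949
ln(1 - 0.50949) = -0.71231
t = -188.42 / sqrt(4.32) * -0.71231 = 64.574 s

64.574 s


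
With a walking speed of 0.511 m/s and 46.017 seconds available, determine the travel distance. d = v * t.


d = 0.511 * 46.017 = 23.515 m

23.515 m


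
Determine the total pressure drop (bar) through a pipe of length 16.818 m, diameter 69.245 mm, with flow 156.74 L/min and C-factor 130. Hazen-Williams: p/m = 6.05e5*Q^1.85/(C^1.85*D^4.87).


Q^1.85 = 11510
C^1.85 = 8143.2
D^4.87 = 9.1768e+08
p/m = 0.00093186 bar/m
p_total = 0.00093186 * 16.818 = 0.015672 bar

0.015672 bar


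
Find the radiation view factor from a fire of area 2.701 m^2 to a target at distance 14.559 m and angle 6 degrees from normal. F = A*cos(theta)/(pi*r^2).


cos(6 deg) = 0.99452
pi*r^2 = 665.91
F = 2.701 * 0.99452 / 665.91 = 0.0040339

0.0040339


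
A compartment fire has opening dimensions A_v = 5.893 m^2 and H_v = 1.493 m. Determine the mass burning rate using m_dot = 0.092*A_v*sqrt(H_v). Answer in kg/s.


sqrt(H_v) = 1.2219
m_dot = 0.092 * 5.893 * 1.2219 = 0.66245 kg/s

0.66245 kg/s


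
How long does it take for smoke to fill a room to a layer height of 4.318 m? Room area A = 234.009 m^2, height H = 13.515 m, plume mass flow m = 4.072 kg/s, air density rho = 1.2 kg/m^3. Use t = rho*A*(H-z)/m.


H - z = 9.197 m
t = 1.2 * 234.009 * 9.197 / 4.072 = 634.24 s

634.24 s


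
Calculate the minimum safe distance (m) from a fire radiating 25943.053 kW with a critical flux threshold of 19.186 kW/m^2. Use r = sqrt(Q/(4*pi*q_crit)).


4*pi*q_crit = 241.10
Q/(4*pi*q_crit) = 107.60
r = sqrt(107.60) = 10.373 m

10.373 m


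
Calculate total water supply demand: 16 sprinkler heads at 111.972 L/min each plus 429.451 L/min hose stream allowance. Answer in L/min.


Sprinkler demand = 16 * 111.972 = 1791.552 L/min
Total = 1791.552 + 429.451 = 2221.003 L/min

2221.003 L/min


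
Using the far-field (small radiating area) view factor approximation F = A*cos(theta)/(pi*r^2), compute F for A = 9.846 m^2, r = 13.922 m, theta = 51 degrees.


cos(51 deg) = 0.62932
pi*r^2 = 608.91
F = 9.846 * 0.62932 / 608.91 = 0.010176

0.010176


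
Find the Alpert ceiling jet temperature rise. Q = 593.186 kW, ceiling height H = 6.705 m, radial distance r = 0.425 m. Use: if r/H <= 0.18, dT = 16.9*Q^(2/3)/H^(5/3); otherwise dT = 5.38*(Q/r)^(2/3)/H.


r/H = 0.425 / 6.705 = 0.063386
r/H <= 0.18, so dT = 16.9*Q^(2/3)/H^(5/3)
Q^(2/3) = 70.598
H^(5/3) = 23.841
dT = 16.9 * 70.598 / 23.841 = 50.044 K

50.044 K


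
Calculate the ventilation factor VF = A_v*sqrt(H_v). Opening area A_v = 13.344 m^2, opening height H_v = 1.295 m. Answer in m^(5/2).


sqrt(H_v) = 1.1380
VF = 13.344 * 1.1380 = 15.185 m^(5/2)

15.185 m^(5/2)


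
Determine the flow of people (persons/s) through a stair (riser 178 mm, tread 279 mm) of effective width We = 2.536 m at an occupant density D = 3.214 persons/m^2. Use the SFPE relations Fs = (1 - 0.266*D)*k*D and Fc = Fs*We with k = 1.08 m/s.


1 - 0.266*D = 1 - 0.266*3.214 = 0.14508
Fs = 0.14508 * 1.08 * 3.214 = 0.50358 persons/(s*m)
Fc = 0.50358 * 2.536 = 1.2771 persons/s

1.2771 persons/s
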